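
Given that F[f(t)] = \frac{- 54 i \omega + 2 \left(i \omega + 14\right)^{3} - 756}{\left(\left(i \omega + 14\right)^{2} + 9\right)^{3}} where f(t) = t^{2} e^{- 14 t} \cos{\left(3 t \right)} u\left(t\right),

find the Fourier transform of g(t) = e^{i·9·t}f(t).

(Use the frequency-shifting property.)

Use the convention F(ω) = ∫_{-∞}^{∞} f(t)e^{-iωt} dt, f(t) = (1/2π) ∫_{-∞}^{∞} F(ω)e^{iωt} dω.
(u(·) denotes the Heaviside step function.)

F[g](ω) = \frac{2 \left(27 i \left(9 - \omega\right) + \left(i \left(\omega - 9\right) + 14\right)^{3} - 378\right)}{\left(\left(i \left(\omega - 9\right) + 14\right)^{2} + 9\right)^{3}}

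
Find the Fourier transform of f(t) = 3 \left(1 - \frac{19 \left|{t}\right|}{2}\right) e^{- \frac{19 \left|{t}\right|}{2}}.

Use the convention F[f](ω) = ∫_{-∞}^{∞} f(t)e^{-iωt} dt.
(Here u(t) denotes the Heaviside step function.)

F(ω) = \frac{1824 \omega^{2}}{\left(4 \omega^{2} + 361\right)^{2}}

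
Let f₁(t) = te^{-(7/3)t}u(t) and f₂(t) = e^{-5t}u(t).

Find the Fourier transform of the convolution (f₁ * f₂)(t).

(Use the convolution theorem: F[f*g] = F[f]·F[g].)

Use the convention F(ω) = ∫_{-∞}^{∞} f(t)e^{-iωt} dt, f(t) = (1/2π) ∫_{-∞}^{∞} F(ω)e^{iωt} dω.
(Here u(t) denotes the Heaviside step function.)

F[f₁*f₂](ω) = \frac{9}{\left(i \omega + 5\right) \left(3 i \omega + 7\right)^{2}}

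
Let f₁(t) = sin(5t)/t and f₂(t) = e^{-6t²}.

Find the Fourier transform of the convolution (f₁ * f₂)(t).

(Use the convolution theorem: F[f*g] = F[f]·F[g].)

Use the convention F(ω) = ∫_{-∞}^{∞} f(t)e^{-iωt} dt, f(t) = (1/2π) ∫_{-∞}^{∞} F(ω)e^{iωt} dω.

F[f₁*f₂](ω) = \begin{cases} \frac{\sqrt{6} \pi^{\frac{3}{2}} e^{- \frac{\omega^{2}}{24}}}{6} & \text{for}\: \omega > -5 \wedge \omega < 5 \\0 & \text{otherwise} \end{cases}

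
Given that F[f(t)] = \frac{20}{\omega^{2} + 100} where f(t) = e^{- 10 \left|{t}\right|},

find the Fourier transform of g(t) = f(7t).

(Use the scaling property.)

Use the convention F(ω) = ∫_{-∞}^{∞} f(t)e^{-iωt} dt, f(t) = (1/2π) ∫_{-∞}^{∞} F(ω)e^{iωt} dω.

F[g](ω) = \frac{140}{\omega^{2} + 4900}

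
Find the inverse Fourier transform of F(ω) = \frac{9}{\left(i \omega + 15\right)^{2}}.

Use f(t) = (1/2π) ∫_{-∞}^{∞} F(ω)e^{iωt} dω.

f(t) = 9 t e^{- 15 t} u\left(t\right)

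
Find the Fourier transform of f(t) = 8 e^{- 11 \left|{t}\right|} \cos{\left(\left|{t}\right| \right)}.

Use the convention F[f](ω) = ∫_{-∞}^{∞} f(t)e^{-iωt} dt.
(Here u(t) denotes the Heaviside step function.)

F(ω) = \frac{176 \left(\omega^{2} + 122\right)}{\omega^{4} + 240 \omega^{2} + 14884}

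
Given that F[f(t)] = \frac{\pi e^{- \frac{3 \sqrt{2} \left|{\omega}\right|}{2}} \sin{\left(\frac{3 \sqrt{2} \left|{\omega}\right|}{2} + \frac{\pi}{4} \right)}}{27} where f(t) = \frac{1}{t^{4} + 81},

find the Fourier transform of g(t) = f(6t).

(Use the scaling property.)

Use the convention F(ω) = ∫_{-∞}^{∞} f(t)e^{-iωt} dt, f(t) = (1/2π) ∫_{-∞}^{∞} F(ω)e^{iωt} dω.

F[g](ω) = \frac{\pi e^{- \frac{\sqrt{2} \left|{\omega}\right|}{4}} \sin{\left(\frac{\sqrt{2} \left|{\omega}\right|}{4} + \frac{\pi}{4} \right)}}{162}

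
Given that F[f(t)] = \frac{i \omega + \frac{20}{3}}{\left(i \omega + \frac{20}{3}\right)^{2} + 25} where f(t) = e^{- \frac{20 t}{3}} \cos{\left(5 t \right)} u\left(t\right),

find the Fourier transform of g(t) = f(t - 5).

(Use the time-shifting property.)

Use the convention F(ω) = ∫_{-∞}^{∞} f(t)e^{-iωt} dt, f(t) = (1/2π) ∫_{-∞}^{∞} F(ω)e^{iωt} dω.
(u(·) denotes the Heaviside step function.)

F[g](ω) = \frac{3 \left(3 i \omega + 20\right) e^{- 5 i \omega}}{\left(3 i \omega + 20\right)^{2} + 225}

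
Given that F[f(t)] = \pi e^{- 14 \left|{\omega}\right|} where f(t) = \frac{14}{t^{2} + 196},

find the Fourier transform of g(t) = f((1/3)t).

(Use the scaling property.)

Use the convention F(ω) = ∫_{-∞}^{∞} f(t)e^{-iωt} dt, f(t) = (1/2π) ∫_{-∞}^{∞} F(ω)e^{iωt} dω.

F[g](ω) = 3 \pi e^{- 42 \left|{\omega}\right|}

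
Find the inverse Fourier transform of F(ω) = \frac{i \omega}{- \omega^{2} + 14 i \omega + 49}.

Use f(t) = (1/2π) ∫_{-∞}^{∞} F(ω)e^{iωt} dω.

f(t) = \left(1 - 7 t\right) e^{- 7 t} u\left(t\right)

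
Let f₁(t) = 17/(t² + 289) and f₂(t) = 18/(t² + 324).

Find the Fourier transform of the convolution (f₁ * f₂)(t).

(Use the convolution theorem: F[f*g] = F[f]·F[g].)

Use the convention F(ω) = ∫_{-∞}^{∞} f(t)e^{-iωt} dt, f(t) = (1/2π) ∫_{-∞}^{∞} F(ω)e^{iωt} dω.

F[f₁*f₂](ω) = \pi^{2} e^{- 35 \left|{\omega}\right|}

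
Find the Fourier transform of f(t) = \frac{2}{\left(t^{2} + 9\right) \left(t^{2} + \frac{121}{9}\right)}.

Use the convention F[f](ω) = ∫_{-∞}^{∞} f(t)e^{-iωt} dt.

F(ω) = \frac{3 \pi e^{- 3 \left|{\omega}\right|}}{20} - \frac{27 \pi e^{- \frac{11 \left|{\omega}\right|}{3}}}{220}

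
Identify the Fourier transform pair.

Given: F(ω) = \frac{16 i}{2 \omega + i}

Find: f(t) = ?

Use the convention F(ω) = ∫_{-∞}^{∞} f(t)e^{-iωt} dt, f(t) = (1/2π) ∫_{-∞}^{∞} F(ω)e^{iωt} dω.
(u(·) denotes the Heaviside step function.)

f(t) = 8 e^{\frac{t}{2}} u\left(- t\right)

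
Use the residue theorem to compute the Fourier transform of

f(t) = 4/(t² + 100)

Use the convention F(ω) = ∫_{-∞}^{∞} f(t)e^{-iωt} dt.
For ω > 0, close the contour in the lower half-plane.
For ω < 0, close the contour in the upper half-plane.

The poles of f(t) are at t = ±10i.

Let g(z) = f(z)e^{-iωz}; for large |z| the factor e^{-iωz} decays in the lower half-plane when ω > 0 and in the upper half-plane when ω < 0.

Case ω > 0 (lower half-plane, clockwise contour ⇒ F(ω) = -2πi·ΣRes):
  Res_{z = - 10 i} g(z) = \frac{i e^{- 10 \omega}}{5}
  F(ω) = -2πi·ΣRes = \frac{2 \pi e^{- 10 \omega}}{5}

Case ω < 0 (upper half-plane, counterclockwise contour ⇒ F(ω) = +2πi·ΣRes):
  Res_{z = 10 i} g(z) = - \frac{i e^{10 \omega}}{5}
  F(ω) = 2πi·ΣRes = \frac{2 \pi e^{10 \omega}}{5}

Both cases combine into a single formula in |ω|:

F(ω) = \frac{2 \pi e^{- 10 \left|{\omega}\right|}}{5}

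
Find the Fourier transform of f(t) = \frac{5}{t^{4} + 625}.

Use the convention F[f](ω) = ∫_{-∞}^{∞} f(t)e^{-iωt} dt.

F(ω) = \frac{\pi e^{- \frac{5 \sqrt{2} \left|{\omega}\right|}{2}} \sin{\left(\frac{5 \sqrt{2} \left|{\omega}\right|}{2} + \frac{\pi}{4} \right)}}{25}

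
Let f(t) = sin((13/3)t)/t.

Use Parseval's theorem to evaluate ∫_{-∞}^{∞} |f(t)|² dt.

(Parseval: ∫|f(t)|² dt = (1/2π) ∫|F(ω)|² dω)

∫|f(t)|² dt = \frac{13 \pi}{3}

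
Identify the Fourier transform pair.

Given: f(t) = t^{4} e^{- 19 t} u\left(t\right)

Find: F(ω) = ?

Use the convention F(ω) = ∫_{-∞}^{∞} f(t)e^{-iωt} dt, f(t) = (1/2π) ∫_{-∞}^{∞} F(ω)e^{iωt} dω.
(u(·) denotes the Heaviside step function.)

F(ω) = \frac{24}{\left(i \omega + 19\right)^{5}}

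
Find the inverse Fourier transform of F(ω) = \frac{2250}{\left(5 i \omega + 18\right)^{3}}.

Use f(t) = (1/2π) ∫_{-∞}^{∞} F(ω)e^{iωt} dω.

f(t) = 9 t^{2} e^{- \frac{18 t}{5}} u\left(t\right)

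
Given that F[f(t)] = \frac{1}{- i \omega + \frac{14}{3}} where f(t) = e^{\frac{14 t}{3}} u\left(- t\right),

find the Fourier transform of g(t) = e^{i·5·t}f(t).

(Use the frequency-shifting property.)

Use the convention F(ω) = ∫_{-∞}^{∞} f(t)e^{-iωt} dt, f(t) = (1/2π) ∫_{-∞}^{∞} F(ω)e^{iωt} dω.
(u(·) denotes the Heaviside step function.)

F[g](ω) = - \frac{3}{3 i \left(\omega - 5\right) - 14}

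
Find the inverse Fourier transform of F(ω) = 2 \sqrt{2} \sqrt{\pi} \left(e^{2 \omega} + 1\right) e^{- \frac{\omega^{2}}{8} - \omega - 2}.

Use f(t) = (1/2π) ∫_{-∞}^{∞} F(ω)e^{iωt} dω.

f(t) = 8 e^{- 2 t^{2}} \cos{\left(4 t \right)}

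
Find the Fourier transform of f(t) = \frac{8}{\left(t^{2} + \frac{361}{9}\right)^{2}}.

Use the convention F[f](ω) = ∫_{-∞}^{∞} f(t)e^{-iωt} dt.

F(ω) = \frac{36 \pi \left(19 \left|{\omega}\right| + 3\right) e^{- \frac{19 \left|{\omega}\right|}{3}}}{6859}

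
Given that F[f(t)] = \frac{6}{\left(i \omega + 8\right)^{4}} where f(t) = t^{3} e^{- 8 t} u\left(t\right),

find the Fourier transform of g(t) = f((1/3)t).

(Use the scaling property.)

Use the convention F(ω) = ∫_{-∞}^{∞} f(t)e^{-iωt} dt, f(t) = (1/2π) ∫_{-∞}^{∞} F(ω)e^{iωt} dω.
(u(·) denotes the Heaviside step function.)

F[g](ω) = \frac{18}{\left(3 i \omega + 8\right)^{4}}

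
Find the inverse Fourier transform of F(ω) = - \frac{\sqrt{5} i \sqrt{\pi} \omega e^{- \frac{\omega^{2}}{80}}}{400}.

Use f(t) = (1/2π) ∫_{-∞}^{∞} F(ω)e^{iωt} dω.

f(t) = t e^{- 20 t^{2}}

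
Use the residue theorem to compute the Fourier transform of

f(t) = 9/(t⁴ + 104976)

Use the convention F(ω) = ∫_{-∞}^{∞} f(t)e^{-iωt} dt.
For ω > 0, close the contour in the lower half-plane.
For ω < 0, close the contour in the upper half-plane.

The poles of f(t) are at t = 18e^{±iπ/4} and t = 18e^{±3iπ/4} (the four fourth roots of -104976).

Let g(z) = f(z)e^{-iωz}; for large |z| the factor e^{-iωz} decays in the lower half-plane when ω > 0 and in the upper half-plane when ω < 0.

Case ω > 0 (lower half-plane, clockwise contour ⇒ F(ω) = -2πi·ΣRes):
  Res_{z = - 9 \sqrt{2} - 9 \sqrt{2} i} g(z) = \frac{\sqrt{2} i \left(1 - i\right) e^{9 \sqrt{2} \omega \left(-1 + i\right)}}{5184}
  Res_{z = 9 \sqrt{2} - 9 \sqrt{2} i} g(z) = \frac{\sqrt{2} i \left(1 + i\right) e^{- 9 \sqrt{2} \omega \left(1 + i\right)}}{5184}
  F(ω) = -2πi·ΣRes = \frac{\sqrt{2} \pi \left(1 - i\right) \left(e^{18 \sqrt{2} i \omega} + i\right) e^{- 9 \sqrt{2} \omega \left(1 + i\right)}}{2592} = \frac{\pi e^{- 9 \sqrt{2} \omega} \sin{\left(9 \sqrt{2} \omega + \frac{\pi}{4} \right)}}{648}

Case ω < 0 (upper half-plane, counterclockwise contour ⇒ F(ω) = +2πi·ΣRes):
  Res_{z = 9 \sqrt{2} + 9 \sqrt{2} i} g(z) = \frac{\sqrt{2} i \left(-1 + i\right) e^{9 \sqrt{2} \omega \left(1 - i\right)}}{5184}
  Res_{z = - 9 \sqrt{2} + 9 \sqrt{2} i} g(z) = \frac{\sqrt{2} \left(1 - i\right) e^{9 \sqrt{2} \omega \left(1 + i\right)}}{5184}
  F(ω) = 2πi·ΣRes = - \frac{\sqrt{2} i \pi \left(i \left(1 - i\right) e^{9 \sqrt{2} \omega \left(1 - i\right)} - \left(1 - i\right) e^{9 \sqrt{2} \omega \left(1 + i\right)}\right)}{2592} = \frac{\pi e^{9 \sqrt{2} \omega} \cos{\left(9 \sqrt{2} \omega + \frac{\pi}{4} \right)}}{648}

Both cases combine into a single formula in |ω|:

F(ω) = \frac{\pi e^{- 9 \sqrt{2} \left|{\omega}\right|} \sin{\left(9 \sqrt{2} \left|{\omega}\right| + \frac{\pi}{4} \right)}}{648}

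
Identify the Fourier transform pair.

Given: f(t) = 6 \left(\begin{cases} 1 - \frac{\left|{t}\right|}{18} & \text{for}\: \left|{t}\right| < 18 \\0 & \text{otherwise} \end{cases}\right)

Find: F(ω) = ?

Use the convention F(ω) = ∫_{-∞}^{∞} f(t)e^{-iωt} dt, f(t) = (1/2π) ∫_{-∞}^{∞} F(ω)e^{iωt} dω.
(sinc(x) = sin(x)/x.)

F(ω) = 108 \operatorname{sinc}^{2}{\left(9 \omega \right)}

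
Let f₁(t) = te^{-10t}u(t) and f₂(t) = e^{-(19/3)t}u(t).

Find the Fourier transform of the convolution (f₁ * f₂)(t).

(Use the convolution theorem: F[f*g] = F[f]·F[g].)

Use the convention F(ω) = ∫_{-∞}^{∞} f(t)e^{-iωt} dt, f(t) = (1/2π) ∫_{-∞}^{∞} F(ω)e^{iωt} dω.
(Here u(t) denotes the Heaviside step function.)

F[f₁*f₂](ω) = \frac{3}{\left(i \omega + 10\right)^{2} \left(3 i \omega + 19\right)}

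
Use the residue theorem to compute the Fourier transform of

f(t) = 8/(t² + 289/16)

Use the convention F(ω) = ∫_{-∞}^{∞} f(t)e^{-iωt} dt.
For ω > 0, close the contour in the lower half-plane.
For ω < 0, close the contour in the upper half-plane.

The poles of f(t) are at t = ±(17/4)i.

Let g(z) = f(z)e^{-iωz}; for large |z| the factor e^{-iωz} decays in the lower half-plane when ω > 0 and in the upper half-plane when ω < 0.

Case ω > 0 (lower half-plane, clockwise contour ⇒ F(ω) = -2πi·ΣRes):
  Res_{z = - \frac{17 i}{4}} g(z) = \frac{16 i e^{- \frac{17 \omega}{4}}}{17}
  F(ω) = -2πi·ΣRes = \frac{32 \pi e^{- \frac{17 \omega}{4}}}{17}

Case ω < 0 (upper half-plane, counterclockwise contour ⇒ F(ω) = +2πi·ΣRes):
  Res_{z = \frac{17 i}{4}} g(z) = - \frac{16 i e^{\frac{17 \omega}{4}}}{17}
  F(ω) = 2πi·ΣRes = \frac{32 \pi e^{\frac{17 \omega}{4}}}{17}

Both cases combine into a single formula in |ω|:

F(ω) = \frac{32 \pi e^{- \frac{17 \left|{\omega}\right|}{4}}}{17}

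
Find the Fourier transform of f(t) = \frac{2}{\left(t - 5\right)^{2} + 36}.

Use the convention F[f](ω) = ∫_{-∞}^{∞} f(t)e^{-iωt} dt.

F(ω) = \frac{\pi e^{- 5 i \omega - 6 \left|{\omega}\right|}}{3}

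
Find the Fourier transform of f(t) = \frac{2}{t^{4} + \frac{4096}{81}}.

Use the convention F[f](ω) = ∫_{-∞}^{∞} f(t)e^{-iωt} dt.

F(ω) = \frac{27 \pi e^{- \frac{4 \sqrt{2} \left|{\omega}\right|}{3}} \sin{\left(\frac{4 \sqrt{2} \left|{\omega}\right|}{3} + \frac{\pi}{4} \right)}}{256}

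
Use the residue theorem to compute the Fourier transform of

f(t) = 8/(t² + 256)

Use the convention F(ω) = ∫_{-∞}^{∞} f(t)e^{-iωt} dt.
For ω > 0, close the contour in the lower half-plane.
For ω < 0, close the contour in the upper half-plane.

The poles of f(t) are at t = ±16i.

Let g(z) = f(z)e^{-iωz}; for large |z| the factor e^{-iωz} decays in the lower half-plane when ω > 0 and in the upper half-plane when ω < 0.

Case ω > 0 (lower half-plane, clockwise contour ⇒ F(ω) = -2πi·ΣRes):
  Res_{z = - 16 i} g(z) = \frac{i e^{- 16 \omega}}{4}
  F(ω) = -2πi·ΣRes = \frac{\pi e^{- 16 \omega}}{2}

Case ω < 0 (upper half-plane, counterclockwise contour ⇒ F(ω) = +2πi·ΣRes):
  Res_{z = 16 i} g(z) = - \frac{i e^{16 \omega}}{4}
  F(ω) = 2πi·ΣRes = \frac{\pi e^{16 \omega}}{2}

Both cases combine into a single formula in |ω|:

F(ω) = \frac{\pi e^{- 16 \left|{\omega}\right|}}{2}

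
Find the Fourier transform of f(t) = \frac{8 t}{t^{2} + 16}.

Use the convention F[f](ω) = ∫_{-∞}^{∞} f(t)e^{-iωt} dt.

F(ω) = - 8 i \pi e^{- 4 \left|{\omega}\right|} \operatorname{sign}{\left(\omega \right)}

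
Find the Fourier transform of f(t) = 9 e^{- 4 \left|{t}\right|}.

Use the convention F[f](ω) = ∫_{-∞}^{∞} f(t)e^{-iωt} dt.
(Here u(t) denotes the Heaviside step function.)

F(ω) = \frac{72}{\omega^{2} + 16}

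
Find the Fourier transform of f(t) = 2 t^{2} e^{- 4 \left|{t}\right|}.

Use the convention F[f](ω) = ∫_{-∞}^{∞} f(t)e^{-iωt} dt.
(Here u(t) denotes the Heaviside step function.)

F(ω) = \frac{32 \left(16 - 3 \omega^{2}\right)}{\left(\omega^{2} + 16\right)^{3}}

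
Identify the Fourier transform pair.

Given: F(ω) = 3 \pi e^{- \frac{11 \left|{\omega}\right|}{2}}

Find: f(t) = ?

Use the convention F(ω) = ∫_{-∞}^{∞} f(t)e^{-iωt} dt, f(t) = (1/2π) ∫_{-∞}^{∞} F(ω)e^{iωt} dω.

f(t) = \frac{33}{2 \left(t^{2} + \frac{121}{4}\right)}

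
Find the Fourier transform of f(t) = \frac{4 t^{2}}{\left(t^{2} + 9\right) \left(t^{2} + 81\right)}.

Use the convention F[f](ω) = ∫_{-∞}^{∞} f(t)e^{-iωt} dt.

F(ω) = \frac{\pi \left(3 - e^{6 \left|{\omega}\right|}\right) e^{- 9 \left|{\omega}\right|}}{6}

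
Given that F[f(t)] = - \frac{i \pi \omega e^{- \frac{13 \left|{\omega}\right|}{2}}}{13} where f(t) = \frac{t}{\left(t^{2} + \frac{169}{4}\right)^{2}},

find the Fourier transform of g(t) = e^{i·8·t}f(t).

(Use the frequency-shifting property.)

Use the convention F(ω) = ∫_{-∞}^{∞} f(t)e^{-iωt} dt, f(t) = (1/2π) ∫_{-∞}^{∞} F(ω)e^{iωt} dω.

F[g](ω) = \frac{i \pi \left(8 - \omega\right) e^{- \frac{13 \left|{\omega - 8}\right|}{2}}}{13}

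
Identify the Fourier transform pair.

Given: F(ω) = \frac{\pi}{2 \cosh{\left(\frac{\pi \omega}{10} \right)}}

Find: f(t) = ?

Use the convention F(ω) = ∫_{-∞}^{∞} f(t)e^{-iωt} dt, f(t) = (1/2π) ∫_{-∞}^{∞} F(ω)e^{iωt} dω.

f(t) = \frac{5}{e^{5 t} + e^{- 5 t}}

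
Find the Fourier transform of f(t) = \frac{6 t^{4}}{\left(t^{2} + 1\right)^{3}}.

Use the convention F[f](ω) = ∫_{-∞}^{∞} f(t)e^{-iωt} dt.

F(ω) = \frac{3 \pi \left(\omega^{2} - 5 \left|{\omega}\right| + 3\right) e^{- \left|{\omega}\right|}}{4}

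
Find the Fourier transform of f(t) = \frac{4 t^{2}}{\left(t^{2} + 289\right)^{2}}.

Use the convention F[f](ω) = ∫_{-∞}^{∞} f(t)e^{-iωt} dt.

F(ω) = \frac{2 \pi \left(1 - 17 \left|{\omega}\right|\right) e^{- 17 \left|{\omega}\right|}}{17}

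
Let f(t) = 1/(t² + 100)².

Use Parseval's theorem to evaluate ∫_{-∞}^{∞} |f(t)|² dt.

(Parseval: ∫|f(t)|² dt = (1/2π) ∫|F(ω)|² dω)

∫|f(t)|² dt = \frac{\pi}{32000000}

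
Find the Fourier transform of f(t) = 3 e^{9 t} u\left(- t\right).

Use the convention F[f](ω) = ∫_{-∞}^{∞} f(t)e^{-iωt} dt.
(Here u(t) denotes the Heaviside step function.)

F(ω) = - \frac{3}{i \omega - 9}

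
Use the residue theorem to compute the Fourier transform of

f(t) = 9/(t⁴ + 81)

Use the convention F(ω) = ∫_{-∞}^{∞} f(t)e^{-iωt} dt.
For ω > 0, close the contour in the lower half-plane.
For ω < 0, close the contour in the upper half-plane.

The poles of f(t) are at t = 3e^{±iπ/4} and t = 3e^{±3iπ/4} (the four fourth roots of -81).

Let g(z) = f(z)e^{-iωz}; for large |z| the factor e^{-iωz} decays in the lower half-plane when ω > 0 and in the upper half-plane when ω < 0.

Case ω > 0 (lower half-plane, clockwise contour ⇒ F(ω) = -2πi·ΣRes):
  Res_{z = - \frac{3 \sqrt{2}}{2} - \frac{3 \sqrt{2} i}{2}} g(z) = \frac{\sqrt{2} i \left(1 - i\right) e^{\frac{3 \sqrt{2} \omega \left(-1 + i\right)}{2}}}{24}
  Res_{z = \frac{3 \sqrt{2}}{2} - \frac{3 \sqrt{2} i}{2}} g(z) = \frac{\sqrt{2} i \left(1 + i\right) e^{- \frac{3 \sqrt{2} \omega \left(1 + i\right)}{2}}}{24}
  F(ω) = -2πi·ΣRes = \frac{\sqrt{2} \pi \left(1 - i\right) \left(e^{3 \sqrt{2} i \omega} + i\right) e^{- \frac{3 \sqrt{2} \omega \left(1 + i\right)}{2}}}{12} = \frac{\pi e^{- \frac{3 \sqrt{2} \omega}{2}} \sin{\left(\frac{3 \sqrt{2} \omega}{2} + \frac{\pi}{4} \right)}}{3}

Case ω < 0 (upper half-plane, counterclockwise contour ⇒ F(ω) = +2πi·ΣRes):
  Res_{z = \frac{3 \sqrt{2}}{2} + \frac{3 \sqrt{2} i}{2}} g(z) = \frac{\sqrt{2} i \left(-1 + i\right) e^{\frac{3 \sqrt{2} \omega \left(1 - i\right)}{2}}}{24}
  Res_{z = - \frac{3 \sqrt{2}}{2} + \frac{3 \sqrt{2} i}{2}} g(z) = \frac{\sqrt{2} \left(1 - i\right) e^{\frac{3 \sqrt{2} \omega \left(1 + i\right)}{2}}}{24}
  F(ω) = 2πi·ΣRes = - \frac{\sqrt{2} i \pi \left(i \left(1 - i\right) e^{\frac{3 \sqrt{2} \omega \left(1 - i\right)}{2}} - \left(1 - i\right) e^{\frac{3 \sqrt{2} \omega \left(1 + i\right)}{2}}\right)}{12} = \frac{\pi e^{\frac{3 \sqrt{2} \omega}{2}} \cos{\left(\frac{3 \sqrt{2} \omega}{2} + \frac{\pi}{4} \right)}}{3}

Both cases combine into a single formula in |ω|:

F(ω) = \frac{\pi e^{- \frac{3 \sqrt{2} \left|{\omega}\right|}{2}} \sin{\left(\frac{3 \sqrt{2} \left|{\omega}\right|}{2} + \frac{\pi}{4} \right)}}{3}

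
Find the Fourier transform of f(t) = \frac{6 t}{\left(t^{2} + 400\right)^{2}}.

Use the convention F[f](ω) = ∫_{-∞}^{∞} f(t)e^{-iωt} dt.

F(ω) = - \frac{3 i \pi \omega e^{- 20 \left|{\omega}\right|}}{20}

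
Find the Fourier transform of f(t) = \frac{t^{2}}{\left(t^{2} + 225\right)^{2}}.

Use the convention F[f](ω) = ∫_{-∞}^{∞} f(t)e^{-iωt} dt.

F(ω) = \frac{\pi \left(1 - 15 \left|{\omega}\right|\right) e^{- 15 \left|{\omega}\right|}}{30}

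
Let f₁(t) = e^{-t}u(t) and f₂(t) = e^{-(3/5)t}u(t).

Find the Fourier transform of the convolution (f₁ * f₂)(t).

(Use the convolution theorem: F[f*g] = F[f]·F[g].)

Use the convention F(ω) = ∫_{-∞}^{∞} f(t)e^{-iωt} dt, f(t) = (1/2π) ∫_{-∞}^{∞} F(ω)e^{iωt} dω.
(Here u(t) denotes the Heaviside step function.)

F[f₁*f₂](ω) = \frac{5}{\left(i \omega + 1\right) \left(5 i \omega + 3\right)}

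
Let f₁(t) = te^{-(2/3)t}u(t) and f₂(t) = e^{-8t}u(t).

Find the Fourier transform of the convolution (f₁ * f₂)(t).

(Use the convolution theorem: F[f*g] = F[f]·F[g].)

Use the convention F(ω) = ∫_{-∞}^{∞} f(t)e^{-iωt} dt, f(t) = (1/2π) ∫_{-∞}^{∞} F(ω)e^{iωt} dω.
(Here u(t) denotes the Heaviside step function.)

F[f₁*f₂](ω) = \frac{9}{\left(i \omega + 8\right) \left(3 i \omega + 2\right)^{2}}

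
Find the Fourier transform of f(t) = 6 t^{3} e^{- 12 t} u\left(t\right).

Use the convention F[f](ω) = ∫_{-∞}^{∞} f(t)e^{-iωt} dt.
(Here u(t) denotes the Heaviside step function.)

F(ω) = \frac{36}{\left(i \omega + 12\right)^{4}}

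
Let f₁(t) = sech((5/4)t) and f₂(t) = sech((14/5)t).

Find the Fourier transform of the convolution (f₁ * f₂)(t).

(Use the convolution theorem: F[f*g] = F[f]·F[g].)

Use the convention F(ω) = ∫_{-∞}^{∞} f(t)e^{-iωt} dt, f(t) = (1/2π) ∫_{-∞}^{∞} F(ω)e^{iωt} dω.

F[f₁*f₂](ω) = \frac{2 \pi^{2}}{7 \cosh{\left(\frac{5 \pi \omega}{28} \right)} \cosh{\left(\frac{2 \pi \omega}{5} \right)}}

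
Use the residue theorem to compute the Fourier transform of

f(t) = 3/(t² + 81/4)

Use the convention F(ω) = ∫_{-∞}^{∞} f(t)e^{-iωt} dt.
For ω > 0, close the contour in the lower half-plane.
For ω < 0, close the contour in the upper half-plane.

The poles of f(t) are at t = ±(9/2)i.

Let g(z) = f(z)e^{-iωz}; for large |z| the factor e^{-iωz} decays in the lower half-plane when ω > 0 and in the upper half-plane when ω < 0.

Case ω > 0 (lower half-plane, clockwise contour ⇒ F(ω) = -2πi·ΣRes):
  Res_{z = - \frac{9 i}{2}} g(z) = \frac{i e^{- \frac{9 \omega}{2}}}{3}
  F(ω) = -2πi·ΣRes = \frac{2 \pi e^{- \frac{9 \omega}{2}}}{3}

Case ω < 0 (upper half-plane, counterclockwise contour ⇒ F(ω) = +2πi·ΣRes):
  Res_{z = \frac{9 i}{2}} g(z) = - \frac{i e^{\frac{9 \omega}{2}}}{3}
  F(ω) = 2πi·ΣRes = \frac{2 \pi e^{\frac{9 \omega}{2}}}{3}

Both cases combine into a single formula in |ω|:

F(ω) = \frac{2 \pi e^{- \frac{9 \left|{\omega}\right|}{2}}}{3}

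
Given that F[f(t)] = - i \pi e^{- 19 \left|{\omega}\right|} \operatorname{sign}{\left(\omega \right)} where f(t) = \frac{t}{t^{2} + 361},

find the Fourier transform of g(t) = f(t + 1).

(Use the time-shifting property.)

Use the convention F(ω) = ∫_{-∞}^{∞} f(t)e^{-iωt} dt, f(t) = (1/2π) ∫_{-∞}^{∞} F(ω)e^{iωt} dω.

F[g](ω) = - i \pi e^{i \omega} e^{- 19 \left|{\omega}\right|} \operatorname{sign}{\left(\omega \right)}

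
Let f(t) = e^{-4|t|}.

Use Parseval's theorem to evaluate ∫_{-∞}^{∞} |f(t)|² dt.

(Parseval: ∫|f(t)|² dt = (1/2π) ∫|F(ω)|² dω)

∫|f(t)|² dt = \frac{1}{4}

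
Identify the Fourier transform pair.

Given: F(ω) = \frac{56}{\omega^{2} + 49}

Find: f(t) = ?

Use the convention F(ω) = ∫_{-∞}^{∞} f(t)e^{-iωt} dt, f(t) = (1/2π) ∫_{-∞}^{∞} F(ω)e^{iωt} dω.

f(t) = 4 e^{- 7 \left|{t}\right|}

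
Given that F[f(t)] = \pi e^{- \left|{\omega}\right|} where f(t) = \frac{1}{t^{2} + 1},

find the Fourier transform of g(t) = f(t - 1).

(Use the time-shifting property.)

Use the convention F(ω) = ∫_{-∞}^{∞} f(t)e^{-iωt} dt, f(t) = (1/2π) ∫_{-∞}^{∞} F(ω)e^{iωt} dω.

F[g](ω) = \pi e^{- i \omega - \left|{\omega}\right|}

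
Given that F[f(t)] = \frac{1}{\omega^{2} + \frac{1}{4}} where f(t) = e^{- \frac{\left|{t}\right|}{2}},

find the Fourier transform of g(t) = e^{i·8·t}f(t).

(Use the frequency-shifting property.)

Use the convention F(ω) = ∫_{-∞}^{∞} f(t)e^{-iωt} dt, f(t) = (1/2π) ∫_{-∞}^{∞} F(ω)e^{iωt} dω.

F[g](ω) = \frac{4}{4 \left(\omega - 8\right)^{2} + 1}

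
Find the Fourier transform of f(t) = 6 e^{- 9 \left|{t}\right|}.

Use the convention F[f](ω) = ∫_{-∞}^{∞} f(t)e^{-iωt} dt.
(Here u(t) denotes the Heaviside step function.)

F(ω) = \frac{108}{\omega^{2} + 81}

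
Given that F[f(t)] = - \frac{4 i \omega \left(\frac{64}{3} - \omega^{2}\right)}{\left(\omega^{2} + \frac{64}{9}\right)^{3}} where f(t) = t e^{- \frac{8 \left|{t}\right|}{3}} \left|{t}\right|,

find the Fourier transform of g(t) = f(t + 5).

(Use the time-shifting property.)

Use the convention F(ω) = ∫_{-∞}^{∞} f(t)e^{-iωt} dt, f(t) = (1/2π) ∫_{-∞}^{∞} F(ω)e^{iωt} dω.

F[g](ω) = \frac{972 i \omega \left(3 \omega^{2} - 64\right) e^{5 i \omega}}{\left(9 \omega^{2} + 64\right)^{3}}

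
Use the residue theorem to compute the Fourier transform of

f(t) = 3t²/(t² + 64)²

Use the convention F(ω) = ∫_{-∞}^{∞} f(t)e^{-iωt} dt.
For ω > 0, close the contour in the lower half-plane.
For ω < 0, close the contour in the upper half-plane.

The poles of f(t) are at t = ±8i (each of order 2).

Let g(z) = f(z)e^{-iωz}; for large |z| the factor e^{-iωz} decays in the lower half-plane when ω > 0 and in the upper half-plane when ω < 0.

Case ω > 0 (lower half-plane, clockwise contour ⇒ F(ω) = -2πi·ΣRes):
  Res_{z = - 8 i} g(z) = \frac{3 i \left(1 - 8 \omega\right) e^{- 8 \omega}}{32} (pole of order 2)
  F(ω) = -2πi·ΣRes = \frac{3 \pi \left(1 - 8 \omega\right) e^{- 8 \omega}}{16}

Case ω < 0 (upper half-plane, counterclockwise contour ⇒ F(ω) = +2πi·ΣRes):
  Res_{z = 8 i} g(z) = \frac{3 i \left(- 8 \omega - 1\right) e^{8 \omega}}{32} (pole of order 2)
  F(ω) = 2πi·ΣRes = \frac{3 \pi \left(8 \omega + 1\right) e^{8 \omega}}{16}

Both cases combine into a single formula in |ω|:

F(ω) = \frac{3 \pi \left(1 - 8 \left|{\omega}\right|\right) e^{- 8 \left|{\omega}\right|}}{16}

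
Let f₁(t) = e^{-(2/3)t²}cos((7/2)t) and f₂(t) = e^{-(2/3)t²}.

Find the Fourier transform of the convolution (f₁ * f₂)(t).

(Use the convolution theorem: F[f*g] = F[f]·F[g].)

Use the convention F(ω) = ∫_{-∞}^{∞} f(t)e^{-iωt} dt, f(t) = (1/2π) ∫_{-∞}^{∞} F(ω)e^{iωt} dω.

F[f₁*f₂](ω) = \frac{3 \pi \left(e^{\frac{21 \omega}{4}} + 1\right) e^{- \frac{3 \omega^{2}}{4} - \frac{21 \omega}{8} - \frac{147}{32}}}{4}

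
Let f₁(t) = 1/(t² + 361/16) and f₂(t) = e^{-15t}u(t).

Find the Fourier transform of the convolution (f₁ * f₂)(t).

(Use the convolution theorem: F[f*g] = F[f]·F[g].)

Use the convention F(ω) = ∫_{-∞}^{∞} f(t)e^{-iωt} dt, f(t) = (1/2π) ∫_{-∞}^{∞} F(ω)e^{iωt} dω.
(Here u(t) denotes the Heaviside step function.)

F[f₁*f₂](ω) = \frac{4 \pi e^{- \frac{19 \left|{\omega}\right|}{4}}}{19 \left(i \omega + 15\right)}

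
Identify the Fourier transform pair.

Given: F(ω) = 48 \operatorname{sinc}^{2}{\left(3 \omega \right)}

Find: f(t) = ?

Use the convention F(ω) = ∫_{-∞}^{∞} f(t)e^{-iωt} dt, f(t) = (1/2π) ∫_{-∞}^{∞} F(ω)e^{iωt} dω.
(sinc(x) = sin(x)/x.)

f(t) = 8 \left(\begin{cases} 1 - \frac{\left|{t}\right|}{6} & \text{for}\: \left|{t}\right| < 6 \\0 & \text{otherwise} \end{cases}\right)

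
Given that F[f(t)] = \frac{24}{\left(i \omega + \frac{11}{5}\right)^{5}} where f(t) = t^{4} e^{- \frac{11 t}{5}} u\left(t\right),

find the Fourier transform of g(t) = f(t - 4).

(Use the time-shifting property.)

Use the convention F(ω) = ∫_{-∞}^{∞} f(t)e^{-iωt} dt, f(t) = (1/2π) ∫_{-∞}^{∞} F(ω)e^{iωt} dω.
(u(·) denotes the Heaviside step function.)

F[g](ω) = \frac{75000 e^{- 4 i \omega}}{\left(5 i \omega + 11\right)^{5}}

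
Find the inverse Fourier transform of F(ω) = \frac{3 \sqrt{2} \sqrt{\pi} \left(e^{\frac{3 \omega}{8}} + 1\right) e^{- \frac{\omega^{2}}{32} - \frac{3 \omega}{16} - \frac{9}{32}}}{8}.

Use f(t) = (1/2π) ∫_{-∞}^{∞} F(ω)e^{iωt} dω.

f(t) = 3 e^{- 8 t^{2}} \cos{\left(3 t \right)}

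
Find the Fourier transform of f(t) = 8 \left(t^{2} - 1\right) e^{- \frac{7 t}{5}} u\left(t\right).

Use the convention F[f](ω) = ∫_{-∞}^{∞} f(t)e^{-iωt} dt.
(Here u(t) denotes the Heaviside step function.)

F(ω) = \frac{40 \left(250 i \omega - \left(5 i \omega + 7\right)^{3} + 350\right)}{\left(5 i \omega + 7\right)^{4}}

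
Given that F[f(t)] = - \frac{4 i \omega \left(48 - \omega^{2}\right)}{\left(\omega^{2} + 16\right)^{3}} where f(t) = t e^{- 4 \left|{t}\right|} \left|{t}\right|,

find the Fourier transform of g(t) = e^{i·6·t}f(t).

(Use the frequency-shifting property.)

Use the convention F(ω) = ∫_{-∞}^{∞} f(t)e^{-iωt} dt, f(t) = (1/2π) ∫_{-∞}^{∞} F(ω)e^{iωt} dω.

F[g](ω) = \frac{4 i \left(\omega - 6\right) \left(\left(\omega - 6\right)^{2} - 48\right)}{\left(\left(\omega - 6\right)^{2} + 16\right)^{3}}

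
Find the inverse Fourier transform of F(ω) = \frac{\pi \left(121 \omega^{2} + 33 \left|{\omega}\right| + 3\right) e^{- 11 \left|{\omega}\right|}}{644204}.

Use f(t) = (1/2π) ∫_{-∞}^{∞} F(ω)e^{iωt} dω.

f(t) = \frac{2}{\left(t^{2} + 121\right)^{3}}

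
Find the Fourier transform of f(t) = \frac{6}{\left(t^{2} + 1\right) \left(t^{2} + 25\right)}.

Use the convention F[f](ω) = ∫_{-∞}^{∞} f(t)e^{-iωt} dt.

F(ω) = \frac{\pi e^{- \left|{\omega}\right|}}{4} - \frac{\pi e^{- 5 \left|{\omega}\right|}}{20}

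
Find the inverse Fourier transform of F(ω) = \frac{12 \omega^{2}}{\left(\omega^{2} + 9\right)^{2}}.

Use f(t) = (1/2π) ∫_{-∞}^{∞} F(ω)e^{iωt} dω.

f(t) = \left(1 - 3 \left|{t}\right|\right) e^{- 3 \left|{t}\right|}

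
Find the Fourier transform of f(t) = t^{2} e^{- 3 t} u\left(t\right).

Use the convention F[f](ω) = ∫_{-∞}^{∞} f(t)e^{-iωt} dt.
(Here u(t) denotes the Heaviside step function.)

F(ω) = \frac{2}{\left(i \omega + 3\right)^{3}}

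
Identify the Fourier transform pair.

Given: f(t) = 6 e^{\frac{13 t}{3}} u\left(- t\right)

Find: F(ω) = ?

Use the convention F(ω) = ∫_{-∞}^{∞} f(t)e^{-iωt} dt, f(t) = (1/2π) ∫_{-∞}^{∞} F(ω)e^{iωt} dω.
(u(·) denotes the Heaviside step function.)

F(ω) = - \frac{18}{3 i \omega - 13}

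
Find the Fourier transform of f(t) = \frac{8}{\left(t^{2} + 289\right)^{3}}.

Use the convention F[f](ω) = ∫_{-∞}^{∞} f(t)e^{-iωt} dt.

F(ω) = \frac{\pi \left(289 \omega^{2} + 51 \left|{\omega}\right| + 3\right) e^{- 17 \left|{\omega}\right|}}{1419857}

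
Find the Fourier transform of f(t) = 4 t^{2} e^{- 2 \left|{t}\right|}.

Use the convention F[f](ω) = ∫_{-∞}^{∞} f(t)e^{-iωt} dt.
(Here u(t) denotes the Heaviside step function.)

F(ω) = \frac{32 \left(4 - 3 \omega^{2}\right)}{\left(\omega^{2} + 4\right)^{3}}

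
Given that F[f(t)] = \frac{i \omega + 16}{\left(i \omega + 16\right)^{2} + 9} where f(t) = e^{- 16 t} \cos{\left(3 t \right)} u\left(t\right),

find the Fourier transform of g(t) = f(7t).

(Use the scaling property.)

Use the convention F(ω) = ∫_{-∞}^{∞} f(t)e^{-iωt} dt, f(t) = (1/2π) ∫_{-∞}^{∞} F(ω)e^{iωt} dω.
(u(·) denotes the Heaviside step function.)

F[g](ω) = \frac{i \omega + 112}{\left(i \omega + 112\right)^{2} + 441}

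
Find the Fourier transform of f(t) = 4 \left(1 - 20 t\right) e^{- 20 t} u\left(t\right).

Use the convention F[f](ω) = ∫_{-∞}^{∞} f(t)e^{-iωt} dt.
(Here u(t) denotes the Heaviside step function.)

F(ω) = \frac{4 i \omega}{- \omega^{2} + 40 i \omega + 400}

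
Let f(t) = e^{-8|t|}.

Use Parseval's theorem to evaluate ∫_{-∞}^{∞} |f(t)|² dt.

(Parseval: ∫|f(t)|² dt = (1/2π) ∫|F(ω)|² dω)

∫|f(t)|² dt = \frac{1}{8}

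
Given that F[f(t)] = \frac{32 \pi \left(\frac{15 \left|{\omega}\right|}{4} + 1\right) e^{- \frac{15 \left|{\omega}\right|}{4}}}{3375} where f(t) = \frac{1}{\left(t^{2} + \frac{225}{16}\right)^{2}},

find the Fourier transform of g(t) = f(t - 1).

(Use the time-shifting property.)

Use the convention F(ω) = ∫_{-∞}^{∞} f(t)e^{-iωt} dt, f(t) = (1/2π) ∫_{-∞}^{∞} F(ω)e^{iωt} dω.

F[g](ω) = \frac{8 \pi \left(15 \left|{\omega}\right| + 4\right) e^{- i \omega - \frac{15 \left|{\omega}\right|}{4}}}{3375}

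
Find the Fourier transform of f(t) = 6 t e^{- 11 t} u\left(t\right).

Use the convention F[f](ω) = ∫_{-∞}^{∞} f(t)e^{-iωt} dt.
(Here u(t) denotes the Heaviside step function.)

F(ω) = \frac{6}{\left(i \omega + 11\right)^{2}}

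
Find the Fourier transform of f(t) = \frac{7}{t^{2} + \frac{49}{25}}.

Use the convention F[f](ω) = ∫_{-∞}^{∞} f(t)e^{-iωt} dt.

F(ω) = 5 \pi e^{- \frac{7 \left|{\omega}\right|}{5}}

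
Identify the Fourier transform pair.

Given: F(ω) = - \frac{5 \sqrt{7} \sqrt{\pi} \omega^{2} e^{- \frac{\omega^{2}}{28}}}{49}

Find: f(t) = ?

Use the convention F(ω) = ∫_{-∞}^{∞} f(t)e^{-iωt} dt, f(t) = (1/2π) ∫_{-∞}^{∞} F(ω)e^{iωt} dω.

f(t) = 5 \left(28 t^{2} - 2\right) e^{- 7 t^{2}}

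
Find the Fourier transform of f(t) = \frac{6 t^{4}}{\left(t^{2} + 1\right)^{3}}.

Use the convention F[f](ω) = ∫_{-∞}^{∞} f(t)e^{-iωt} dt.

F(ω) = \frac{3 \pi \left(\omega^{2} - 5 \left|{\omega}\right| + 3\right) e^{- \left|{\omega}\right|}}{4}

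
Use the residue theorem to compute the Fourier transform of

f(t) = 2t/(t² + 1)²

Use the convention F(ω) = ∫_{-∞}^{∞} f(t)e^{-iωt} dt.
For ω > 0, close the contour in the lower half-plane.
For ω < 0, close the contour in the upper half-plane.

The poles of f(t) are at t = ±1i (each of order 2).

Let g(z) = f(z)e^{-iωz}; for large |z| the factor e^{-iωz} decays in the lower half-plane when ω > 0 and in the upper half-plane when ω < 0.

Case ω > 0 (lower half-plane, clockwise contour ⇒ F(ω) = -2πi·ΣRes):
  Res_{z = - i} g(z) = \frac{\omega e^{- \omega}}{2} (pole of order 2)
  F(ω) = -2πi·ΣRes = - i \pi \omega e^{- \omega}

Case ω < 0 (upper half-plane, counterclockwise contour ⇒ F(ω) = +2πi·ΣRes):
  Res_{z = i} g(z) = - \frac{\omega e^{\omega}}{2} (pole of order 2)
  F(ω) = 2πi·ΣRes = - i \pi \omega e^{\omega}

Both cases combine into a single formula in |ω|:

F(ω) = - i \pi \omega e^{- \left|{\omega}\right|}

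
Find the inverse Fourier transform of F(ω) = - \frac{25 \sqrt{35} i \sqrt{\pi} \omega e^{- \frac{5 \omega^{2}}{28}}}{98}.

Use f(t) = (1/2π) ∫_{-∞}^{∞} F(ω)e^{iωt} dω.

f(t) = 5 t e^{- \frac{7 t^{2}}{5}}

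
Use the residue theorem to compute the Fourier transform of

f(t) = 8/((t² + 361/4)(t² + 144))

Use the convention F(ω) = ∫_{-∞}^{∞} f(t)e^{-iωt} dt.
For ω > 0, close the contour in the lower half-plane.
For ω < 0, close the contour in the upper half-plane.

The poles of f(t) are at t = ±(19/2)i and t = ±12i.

Let g(z) = f(z)e^{-iωz}; for large |z| the factor e^{-iωz} decays in the lower half-plane when ω > 0 and in the upper half-plane when ω < 0.

Case ω > 0 (lower half-plane, clockwise contour ⇒ F(ω) = -2πi·ΣRes):
  Res_{z = - \frac{19 i}{2}} g(z) = \frac{32 i e^{- \frac{19 \omega}{2}}}{4085}
  Res_{z = - 12 i} g(z) = - \frac{4 i e^{- 12 \omega}}{645}
  F(ω) = -2πi·ΣRes = - \frac{8 \pi e^{- 12 \omega}}{645} + \frac{64 \pi e^{- \frac{19 \omega}{2}}}{4085}

Case ω < 0 (upper half-plane, counterclockwise contour ⇒ F(ω) = +2πi·ΣRes):
  Res_{z = \frac{19 i}{2}} g(z) = - \frac{32 i e^{\frac{19 \omega}{2}}}{4085}
  Res_{z = 12 i} g(z) = \frac{4 i e^{12 \omega}}{645}
  F(ω) = 2πi·ΣRes = \frac{8 \pi \left(24 e^{\frac{19 \omega}{2}} - 19 e^{12 \omega}\right)}{12255}

Both cases combine into a single formula in |ω|:

F(ω) = - \frac{8 \pi e^{- 12 \left|{\omega}\right|}}{645} + \frac{64 \pi e^{- \frac{19 \left|{\omega}\right|}{2}}}{4085}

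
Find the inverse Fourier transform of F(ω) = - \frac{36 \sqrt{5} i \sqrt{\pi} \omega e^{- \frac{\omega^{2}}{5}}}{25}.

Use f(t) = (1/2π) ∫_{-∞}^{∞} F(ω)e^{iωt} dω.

f(t) = 9 t e^{- \frac{5 t^{2}}{4}}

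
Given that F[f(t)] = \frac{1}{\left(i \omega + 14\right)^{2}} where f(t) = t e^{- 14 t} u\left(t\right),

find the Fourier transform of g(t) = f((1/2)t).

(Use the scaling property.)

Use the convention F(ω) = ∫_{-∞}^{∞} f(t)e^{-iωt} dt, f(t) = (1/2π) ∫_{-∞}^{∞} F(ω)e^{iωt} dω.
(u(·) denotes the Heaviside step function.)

F[g](ω) = \frac{1}{2 \left(i \omega + 7\right)^{2}}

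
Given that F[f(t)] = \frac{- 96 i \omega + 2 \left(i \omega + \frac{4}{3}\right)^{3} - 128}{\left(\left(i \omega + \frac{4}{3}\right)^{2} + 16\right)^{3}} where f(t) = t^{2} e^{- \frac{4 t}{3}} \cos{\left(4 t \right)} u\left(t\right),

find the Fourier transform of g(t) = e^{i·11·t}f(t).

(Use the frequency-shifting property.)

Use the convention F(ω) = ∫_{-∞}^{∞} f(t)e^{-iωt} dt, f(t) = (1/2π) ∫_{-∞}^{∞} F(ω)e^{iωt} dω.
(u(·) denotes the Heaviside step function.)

F[g](ω) = \frac{54 \left(1296 i \left(11 - \omega\right) + \left(3 i \left(\omega - 11\right) + 4\right)^{3} - 1728\right)}{\left(\left(3 i \left(\omega - 11\right) + 4\right)^{2} + 144\right)^{3}}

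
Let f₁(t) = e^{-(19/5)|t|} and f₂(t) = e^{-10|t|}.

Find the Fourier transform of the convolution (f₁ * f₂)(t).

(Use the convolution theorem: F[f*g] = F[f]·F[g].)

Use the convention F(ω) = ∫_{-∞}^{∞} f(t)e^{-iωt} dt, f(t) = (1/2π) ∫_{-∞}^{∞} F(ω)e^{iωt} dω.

F[f₁*f₂](ω) = \frac{3800}{\left(\omega^{2} + 100\right) \left(25 \omega^{2} + 361\right)}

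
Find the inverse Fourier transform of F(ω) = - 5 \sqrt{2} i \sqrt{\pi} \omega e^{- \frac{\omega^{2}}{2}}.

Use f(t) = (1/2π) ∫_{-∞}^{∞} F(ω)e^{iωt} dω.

f(t) = 5 t e^{- \frac{t^{2}}{2}}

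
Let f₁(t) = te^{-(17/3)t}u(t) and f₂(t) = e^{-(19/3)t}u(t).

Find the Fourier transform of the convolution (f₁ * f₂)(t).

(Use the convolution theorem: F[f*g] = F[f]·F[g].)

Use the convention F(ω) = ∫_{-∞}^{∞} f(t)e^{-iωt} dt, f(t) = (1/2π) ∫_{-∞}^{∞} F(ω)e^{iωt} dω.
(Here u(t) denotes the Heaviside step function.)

F[f₁*f₂](ω) = \frac{27}{\left(3 i \omega + 17\right)^{2} \left(3 i \omega + 19\right)}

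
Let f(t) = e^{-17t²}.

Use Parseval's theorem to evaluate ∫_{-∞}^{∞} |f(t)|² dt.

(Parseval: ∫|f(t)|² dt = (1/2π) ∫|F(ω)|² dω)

∫|f(t)|² dt = \frac{\sqrt{34} \sqrt{\pi}}{34}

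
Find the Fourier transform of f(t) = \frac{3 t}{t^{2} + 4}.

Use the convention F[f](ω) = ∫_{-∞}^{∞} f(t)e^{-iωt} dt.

F(ω) = - 3 i \pi e^{- 2 \left|{\omega}\right|} \operatorname{sign}{\left(\omega \right)}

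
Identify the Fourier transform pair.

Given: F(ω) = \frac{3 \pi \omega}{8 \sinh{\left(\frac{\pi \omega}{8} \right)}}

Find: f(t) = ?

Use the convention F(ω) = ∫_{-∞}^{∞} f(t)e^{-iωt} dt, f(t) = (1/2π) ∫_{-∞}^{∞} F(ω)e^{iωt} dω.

f(t) = \frac{6}{\cosh^{2}{\left(4 t \right)}}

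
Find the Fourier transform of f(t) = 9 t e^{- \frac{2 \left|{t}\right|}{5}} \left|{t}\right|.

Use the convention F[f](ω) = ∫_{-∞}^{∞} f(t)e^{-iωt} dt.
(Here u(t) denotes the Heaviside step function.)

F(ω) = \frac{22500 i \omega \left(25 \omega^{2} - 12\right)}{\left(25 \omega^{2} + 4\right)^{3}}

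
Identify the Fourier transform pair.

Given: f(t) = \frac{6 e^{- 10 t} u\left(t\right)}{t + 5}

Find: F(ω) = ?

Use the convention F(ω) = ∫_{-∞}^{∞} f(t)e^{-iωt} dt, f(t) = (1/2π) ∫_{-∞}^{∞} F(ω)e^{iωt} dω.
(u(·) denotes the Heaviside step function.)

F(ω) = 6 e^{5 i \omega + 50} \operatorname{E}_{1}\left(5 i \omega + 50\right)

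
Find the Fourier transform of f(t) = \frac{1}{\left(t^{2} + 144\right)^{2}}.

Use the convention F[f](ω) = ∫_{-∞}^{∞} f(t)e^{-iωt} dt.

F(ω) = \frac{\pi \left(12 \left|{\omega}\right| + 1\right) e^{- 12 \left|{\omega}\right|}}{3456}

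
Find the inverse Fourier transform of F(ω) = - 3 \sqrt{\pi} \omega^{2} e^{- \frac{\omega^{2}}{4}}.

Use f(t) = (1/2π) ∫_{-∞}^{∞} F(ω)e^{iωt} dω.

f(t) = 3 \left(4 t^{2} - 2\right) e^{- t^{2}}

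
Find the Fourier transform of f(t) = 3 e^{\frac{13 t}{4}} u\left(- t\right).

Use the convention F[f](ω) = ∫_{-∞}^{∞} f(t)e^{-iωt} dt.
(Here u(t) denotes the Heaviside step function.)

F(ω) = - \frac{12}{4 i \omega - 13}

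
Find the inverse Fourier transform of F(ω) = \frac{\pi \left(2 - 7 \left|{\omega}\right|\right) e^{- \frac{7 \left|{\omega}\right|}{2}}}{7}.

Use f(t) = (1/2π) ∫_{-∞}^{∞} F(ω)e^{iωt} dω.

f(t) = \frac{2 t^{2}}{\left(t^{2} + \frac{49}{4}\right)^{2}}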